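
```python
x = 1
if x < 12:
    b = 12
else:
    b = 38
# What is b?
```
Trace:
  x=1
  x=1, b=12

Final answer: 12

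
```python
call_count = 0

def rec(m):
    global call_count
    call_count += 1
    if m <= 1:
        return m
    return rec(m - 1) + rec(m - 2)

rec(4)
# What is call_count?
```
Call trace (a repeated sub-call is expanded the first time; later identical calls just restate its return value):
rec(m=4)
  rec(m=3)
    rec(m=2)
      rec(m=1)
      -> return 1
      rec(m=0)
      -> return 0
    -> return 1
    rec(m=1)
    -> return 1
  -> return 2
  rec(m=2) -> return 1  (same call as traced above)
-> return 3

call_count is incremented once per call, so count the calls in each subtree. Let C(m) = number of calls made by rec(m).
C(0) = C(1) = 1 (base case, no recursion); C(m) = 1 + C(m - 1) + C(m - 2) otherwise.
C(2) = 1 + C(1) + C(0) = 1 + 1 + 1 = 3
C(3) = 1 + C(2) + C(1) = 1 + 3 + 1 = 5
C(4) = 1 + C(3) + C(2) = 1 + 5 + 3 = 9
call_count = C(4) = 9

Final answer: 9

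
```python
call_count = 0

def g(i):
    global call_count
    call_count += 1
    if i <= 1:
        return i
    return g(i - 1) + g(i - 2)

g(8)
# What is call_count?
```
Call trace (a repeated sub-call is expanded the first time; later identical calls just restate its return value):
g(i=8)
  g(i=7)
    g(i=6)
      g(i=5)
        g(i=4)
          g(i=3)
            g(i=2)
              g(i=1)
              -> return 1
              g(i=0)
              -> return 0
            -> return 1
            g(i=1)
            -> return 1
          -> return 2
          g(i=2) -> return 1  (same call as traced above)
        -> return 3
        g(i=3) -> return 2  (same call as traced above)
      -> return 5
      g(i=4) -> return 3  (same call as traced above)
    -> return 8
    g(i=5) -> return 5  (same call as traced above)
  -> return 13
  g(i=6) -> return 8  (same call as traced above)
-> return 21

call_count is incremented once per call, so count the calls in each subtree. Let C(i) = number of calls made by g(i).
C(0) = C(1) = 1 (base case, no recursion); C(i) = 1 + C(i - 1) + C(i - 2) otherwise.
C(2) = 1 + C(1) + C(0) = 1 + 1 + 1 = 3
C(3) = 1 + C(2) + C(1) = 1 + 3 + 1 = 5
C(4) = 1 + C(3) + C(2) = 1 + 5 + 3 = 9
C(5) = 1 + C(4) + C(3) = 1 + 9 + 5 = 15
C(6) = 1 + C(5) + C(4) = 1 + 15 + 9 = 25
C(7) = 1 + C(6) + C(5) = 1 + 25 + 15 = 41
C(8) = 1 + C(7) + C(6) = 1 + 41 + 25 = 67
call_count = C(8) = 67

Final answer: 67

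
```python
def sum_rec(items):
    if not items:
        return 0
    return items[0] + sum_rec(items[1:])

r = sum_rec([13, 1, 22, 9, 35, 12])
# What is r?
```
Call trace:
sum_rec(items=[13, 1, 22, 9, 35, 12])
  sum_rec(items=[1, 22, 9, 35, 12])
    sum_rec(items=[22, 9, 35, 12])
      sum_rec(items=[9, 35, 12])
        sum_rec(items=[35, 12])
          sum_rec(items=[12])
            sum_rec(items=[])
            -> return 0
          -> return 12
        -> return 47
      -> return 56
    -> return 78
  -> return 79
-> return 92

Final answer: 92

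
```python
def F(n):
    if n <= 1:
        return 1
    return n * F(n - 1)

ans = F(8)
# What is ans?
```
Call trace:
F(n=8)
  F(n=7)
    F(n=6)
      F(n=5)
        F(n=4)
          F(n=3)
            F(n=2)
              F(n=1)
              -> return 1
            -> return 2
          -> return 6
        -> return 24
      -> return 120
    -> return 720
  -> return 5040
-> return 40320

Final answer: 40320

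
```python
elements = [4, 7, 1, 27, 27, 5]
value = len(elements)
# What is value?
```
Trace:
  elements=[4, 7, 1, 27, 27, 5]
  elements=[4, 7, 1, 27, 27, 5], value=6

Final answer: 6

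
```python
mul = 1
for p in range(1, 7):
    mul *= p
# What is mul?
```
Trace:
  mul=1
  mul=1, p=1
  mul=2, p=2
  mul=6, p=3
  mul=24, p=4
  mul=120, p=5
  mul=720, p=6

Final answer: 720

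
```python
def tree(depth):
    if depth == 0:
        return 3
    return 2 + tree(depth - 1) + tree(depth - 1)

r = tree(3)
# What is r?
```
Call trace (a repeated sub-call is expanded the first time; later identical calls just restate its return value):
tree(depth=3)
  tree(depth=2)
    tree(depth=1)
      tree(depth=0)
      -> return 3
      tree(depth=0)
      -> return 3
    -> return 8
    tree(depth=1) -> return 8  (same call as traced above)
  -> return 18
  tree(depth=2) -> return 18  (same call as traced above)
-> return 38

Final answer: 38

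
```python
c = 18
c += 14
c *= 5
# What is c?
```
Trace:
  c=18
  c=32
  c=160

Final answer: 160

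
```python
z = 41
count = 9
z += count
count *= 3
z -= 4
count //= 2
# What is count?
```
Trace:
  z=41
  z=41, count=9
  z=50, count=9
  z=50, count=27
  z=46, count=27
  z=46, count=13

Final answer: 13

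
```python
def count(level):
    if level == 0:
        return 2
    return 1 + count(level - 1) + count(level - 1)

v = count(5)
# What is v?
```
Call trace (a repeated sub-call is expanded the first time; later identical calls just restate its return value):
count(level=5)
  count(level=4)
    count(level=3)
      count(level=2)
        count(level=1)
          count(level=0)
          -> return 2
          count(level=0)
          -> return 2
        -> return 5
        count(level=1) -> return 5  (same call as traced above)
      -> return 11
      count(level=2) -> return 11  (same call as traced above)
    -> return 23
    count(level=3) -> return 23  (same call as traced above)
  -> return 47
  count(level=4) -> return 47  (same call as traced above)
-> return 95

Final answer: 95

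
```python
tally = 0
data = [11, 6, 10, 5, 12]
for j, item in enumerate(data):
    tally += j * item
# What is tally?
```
Trace:
  tally=0
  tally=0, j=0, item=11
  tally=6, j=1, item=6
  tally=26, j=2, item=10
  tally=41, j=3, item=5
  tally=89, j=4, item=12

Final answer: 89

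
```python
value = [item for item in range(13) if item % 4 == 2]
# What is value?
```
Trace:
  item=0
  item=1
  item=2
  item=3
  item=4
  item=5
  item=6
  item=7
  item=8
  item=9
  item=10
  item=11
  item=12
  value=[2, 6, 10]

Final answer: [2, 6, 10]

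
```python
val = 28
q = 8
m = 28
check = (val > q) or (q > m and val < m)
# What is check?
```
Trace:
  val=28
  val=28, q=8
  val=28, q=8, m=28
  val=28, q=8, m=28, check=True

Final answer: True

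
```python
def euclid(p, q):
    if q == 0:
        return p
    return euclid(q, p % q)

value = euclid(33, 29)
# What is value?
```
Call trace:
euclid(p=33, q=29)
  euclid(p=29, q=4)
    euclid(p=4, q=1)
      euclid(p=1, q=0)
      -> return 1
    -> return 1
  -> return 1
-> return 1

Final answer: 1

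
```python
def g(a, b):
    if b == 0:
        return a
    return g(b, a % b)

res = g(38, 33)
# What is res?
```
Call trace:
g(a=38, b=33)
  g(a=33, b=5)
    g(a=5, b=3)
      g(a=3, b=2)
        g(a=2, b=1)
          g(a=1, b=0)
          -> return 1
        -> return 1
      -> return 1
    -> return 1
  -> return 1
-> return 1

Final answer: 1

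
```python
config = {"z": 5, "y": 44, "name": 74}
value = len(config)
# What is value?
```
Trace:
  config={'z': 5, 'y': 44, 'name': 74}
  config={'z': 5, 'y': 44, 'name': 74}, value=3

Final answer: 3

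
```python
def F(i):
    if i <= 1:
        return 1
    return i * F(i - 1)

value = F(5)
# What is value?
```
Call trace:
F(i=5)
  F(i=4)
    F(i=3)
      F(i=2)
        F(i=1)
        -> return 1
      -> return 2
    -> return 6
  -> return 24
-> return 120

Final answer: 120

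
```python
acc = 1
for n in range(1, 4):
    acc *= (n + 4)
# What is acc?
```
Trace:
  acc=1
  acc=5, n=1
  acc=30, n=2
  acc=210, n=3

Final answer: 210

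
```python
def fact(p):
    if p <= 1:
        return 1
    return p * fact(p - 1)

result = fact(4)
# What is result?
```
Call trace:
fact(p=4)
  fact(p=3)
    fact(p=2)
      fact(p=1)
      -> return 1
    -> return 2
  -> return 6
-> return 24

Final answer: 24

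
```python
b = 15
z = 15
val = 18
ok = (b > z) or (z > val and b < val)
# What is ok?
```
Trace:
  b=15
  b=15, z=15
  b=15, z=15, val=18
  b=15, z=15, val=18, ok=False

Final answer: False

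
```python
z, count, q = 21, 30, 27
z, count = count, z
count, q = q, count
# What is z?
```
Trace:
  z=21, count=30, q=27
  z=30, count=21, q=27
  z=30, count=27, q=21

Final answer: 30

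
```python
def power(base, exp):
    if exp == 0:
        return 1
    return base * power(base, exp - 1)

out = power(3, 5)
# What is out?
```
Call trace:
power(base=3, exp=5)
  power(base=3, exp=4)
    power(base=3, exp=3)
      power(base=3, exp=2)
        power(base=3, exp=1)
          power(base=3, exp=0)
          -> return 1
        -> return 3
      -> return 9
    -> return 27
  -> return 81
-> return 243

Final answer: 243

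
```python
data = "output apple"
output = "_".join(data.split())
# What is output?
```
Trace:
  data='output apple'
  data='output apple', output='output_apple'

Final answer: 'output_apple'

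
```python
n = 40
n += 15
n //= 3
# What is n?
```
Trace:
  n=40
  n=55
  n=18

Final answer: 18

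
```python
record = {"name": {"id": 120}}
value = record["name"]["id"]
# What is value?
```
Trace:
  record={'name': {'id': 120}}
  record={'name': {'id': 120}}, value=120

Final answer: 120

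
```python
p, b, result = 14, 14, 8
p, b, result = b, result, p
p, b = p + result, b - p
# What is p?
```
Trace:
  p=14, b=14, result=8
  p=14, b=8, result=14
  p=28, b=-6, result=14

Final answer: 28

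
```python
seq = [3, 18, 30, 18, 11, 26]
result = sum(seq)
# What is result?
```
Trace:
  seq=[3, 18, 30, 18, 11, 26]
  seq=[3, 18, 30, 18, 11, 26], result=106

Final answer: 106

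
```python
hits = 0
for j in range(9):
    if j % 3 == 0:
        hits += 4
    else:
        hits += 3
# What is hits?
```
Trace:
  hits=0
  hits=4, j=0
  hits=7, j=1
  hits=10, j=2
  hits=14, j=3
  hits=17, j=4
  hits=20, j=5
  hits=24, j=6
  hits=27, j=7
  hits=30, j=8

Final answer: 30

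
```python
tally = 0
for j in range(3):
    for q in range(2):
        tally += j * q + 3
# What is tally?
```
Trace:
  tally=0
  tally=3, j=0, q=0
  tally=6, j=0, q=1
  tally=9, j=1, q=0
  tally=13, j=1, q=1
  tally=16, j=2, q=0
  tally=21, j=2, q=1

Final answer: 21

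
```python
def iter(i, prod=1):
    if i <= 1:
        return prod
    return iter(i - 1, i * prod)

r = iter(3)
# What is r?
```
Call trace:
iter(i=3, prod=1)
  iter(i=2, prod=3)
    iter(i=1, prod=6)
    -> return 6
  -> return 6
-> return 6

Final answer: 6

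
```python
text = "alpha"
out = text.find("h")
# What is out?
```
Trace:
  text='alpha'
  text='alpha', out=3

Final answer: 3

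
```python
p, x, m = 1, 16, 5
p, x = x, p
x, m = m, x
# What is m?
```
Trace:
  p=1, x=16, m=5
  p=16, x=1, m=5
  p=16, x=5, m=1

Final answer: 1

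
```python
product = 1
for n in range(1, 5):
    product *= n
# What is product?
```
Trace:
  product=1
  product=1, n=1
  product=2, n=2
  product=6, n=3
  product=24, n=4

Final answer: 24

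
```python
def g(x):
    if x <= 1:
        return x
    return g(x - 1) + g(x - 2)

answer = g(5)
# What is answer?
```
Call trace (a repeated sub-call is expanded the first time; later identical calls just restate its return value):
g(x=5)
  g(x=4)
    g(x=3)
      g(x=2)
        g(x=1)
        -> return 1
        g(x=0)
        -> return 0
      -> return 1
      g(x=1)
      -> return 1
    -> return 2
    g(x=2) -> return 1  (same call as traced above)
  -> return 3
  g(x=3) -> return 2  (same call as traced above)
-> return 5

Final answer: 5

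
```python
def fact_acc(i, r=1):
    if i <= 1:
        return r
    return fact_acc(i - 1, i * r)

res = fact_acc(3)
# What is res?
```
Call trace:
fact_acc(i=3, r=1)
  fact_acc(i=2, r=3)
    fact_acc(i=1, r=6)
    -> return 6
  -> return 6
-> return 6

Final answer: 6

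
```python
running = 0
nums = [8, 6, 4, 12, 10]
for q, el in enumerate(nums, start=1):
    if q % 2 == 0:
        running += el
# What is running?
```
Trace:
  running=0
  running=0, q=1, el=8
  running=6, q=2, el=6
  running=6, q=3, el=4
  running=18, q=4, el=12
  running=18, q=5, el=10

Final answer: 18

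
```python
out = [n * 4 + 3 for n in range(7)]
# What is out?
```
Trace:
  n=0
  n=1
  n=2
  n=3
  n=4
  n=5
  n=6
  out=[3, 7, 11, 15, 19, 23, 27]

Final answer: [3, 7, 11, 15, 19, 23, 27]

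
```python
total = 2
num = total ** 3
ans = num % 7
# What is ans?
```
Trace:
  total=2
  total=2, num=8
  total=2, num=8, ans=1

Final answer: 1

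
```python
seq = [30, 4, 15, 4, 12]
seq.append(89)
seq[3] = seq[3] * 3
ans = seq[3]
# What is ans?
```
Trace:
  seq=[30, 4, 15, 4, 12]
  seq=[30, 4, 15, 4, 12, 89]
  seq=[30, 4, 15, 12, 12, 89]
  seq=[30, 4, 15, 12, 12, 89], ans=12

Final answer: 12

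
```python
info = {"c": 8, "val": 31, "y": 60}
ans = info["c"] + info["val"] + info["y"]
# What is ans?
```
Trace:
  info={'c': 8, 'val': 31, 'y': 60}
  info={'c': 8, 'val': 31, 'y': 60}, ans=99

Final answer: 99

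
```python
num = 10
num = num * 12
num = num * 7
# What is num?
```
Trace:
  num=10
  num=120
  num=840

Final answer: 840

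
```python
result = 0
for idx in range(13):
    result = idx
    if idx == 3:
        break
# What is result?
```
Trace:
  result=0
  result=0, idx=0
  result=1, idx=1
  result=2, idx=2
  result=3, idx=3

Final answer: 3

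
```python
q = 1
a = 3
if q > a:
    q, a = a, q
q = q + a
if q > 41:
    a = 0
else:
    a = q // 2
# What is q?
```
Trace:
  q=1
  q=1, a=3
  q=1, a=3
  q=4, a=3
  q=4, a=2

Final answer: 4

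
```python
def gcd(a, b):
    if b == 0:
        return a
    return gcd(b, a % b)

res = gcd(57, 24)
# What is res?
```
Call trace:
gcd(a=57, b=24)
  gcd(a=24, b=9)
    gcd(a=9, b=6)
      gcd(a=6, b=3)
        gcd(a=3, b=0)
        -> return 3
      -> return 3
    -> return 3
  -> return 3
-> return 3

Final answer: 3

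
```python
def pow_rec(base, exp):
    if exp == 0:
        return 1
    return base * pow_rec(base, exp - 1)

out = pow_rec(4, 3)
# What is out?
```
Call trace:
pow_rec(base=4, exp=3)
  pow_rec(base=4, exp=2)
    pow_rec(base=4, exp=1)
      pow_rec(base=4, exp=0)
      -> return 1
    -> return 4
  -> return 16
-> return 64

Final answer: 64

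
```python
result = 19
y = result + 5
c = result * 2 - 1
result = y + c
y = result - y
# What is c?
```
Trace:
  result=19
  result=19, y=24
  result=19, y=24, c=37
  result=61, y=24, c=37
  result=61, y=37, c=37

Final answer: 37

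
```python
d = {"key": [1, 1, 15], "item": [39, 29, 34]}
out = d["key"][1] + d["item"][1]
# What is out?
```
Trace:
  d={'key': [1, 1, 15], 'item': [39, 29, 34]}
  d={'key': [1, 1, 15], 'item': [39, 29, 34]}, out=30

Final answer: 30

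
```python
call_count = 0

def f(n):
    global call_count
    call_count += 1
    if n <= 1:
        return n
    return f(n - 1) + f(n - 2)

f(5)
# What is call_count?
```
Call trace (a repeated sub-call is expanded the first time; later identical calls just restate its return value):
f(n=5)
  f(n=4)
    f(n=3)
      f(n=2)
        f(n=1)
        -> return 1
        f(n=0)
        -> return 0
      -> return 1
      f(n=1)
      -> return 1
    -> return 2
    f(n=2) -> return 1  (same call as traced above)
  -> return 3
  f(n=3) -> return 2  (same call as traced above)
-> return 5

call_count is incremented once per call, so count the calls in each subtree. Let C(n) = number of calls made by f(n).
C(0) = C(1) = 1 (base case, no recursion); C(n) = 1 + C(n - 1) + C(n - 2) otherwise.
C(2) = 1 + C(1) + C(0) = 1 + 1 + 1 = 3
C(3) = 1 + C(2) + C(1) = 1 + 3 + 1 = 5
C(4) = 1 + C(3) + C(2) = 1 + 5 + 3 = 9
C(5) = 1 + C(4) + C(3) = 1 + 9 + 5 = 15
call_count = C(5) = 15

Final answer: 15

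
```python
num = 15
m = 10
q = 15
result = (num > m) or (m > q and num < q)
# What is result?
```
Trace:
  num=15
  num=15, m=10
  num=15, m=10, q=15
  num=15, m=10, q=15, result=True

Final answer: True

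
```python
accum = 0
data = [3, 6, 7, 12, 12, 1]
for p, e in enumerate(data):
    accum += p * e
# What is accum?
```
Trace:
  accum=0
  accum=0, p=0, e=3
  accum=6, p=1, e=6
  accum=20, p=2, e=7
  accum=56, p=3, e=12
  accum=104, p=4, e=12
  accum=109, p=5, e=1

Final answer: 109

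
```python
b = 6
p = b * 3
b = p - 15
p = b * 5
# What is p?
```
Trace:
  b=6
  b=6, p=18
  b=3, p=18
  b=3, p=15

Final answer: 15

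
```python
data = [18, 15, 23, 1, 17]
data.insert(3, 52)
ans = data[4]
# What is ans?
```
Trace:
  data=[18, 15, 23, 1, 17]
  data=[18, 15, 23, 52, 1, 17]
  data=[18, 15, 23, 52, 1, 17], ans=1

Final answer: 1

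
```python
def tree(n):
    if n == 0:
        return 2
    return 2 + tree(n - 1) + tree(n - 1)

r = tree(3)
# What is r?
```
Call trace (a repeated sub-call is expanded the first time; later identical calls just restate its return value):
tree(n=3)
  tree(n=2)
    tree(n=1)
      tree(n=0)
      -> return 2
      tree(n=0)
      -> return 2
    -> return 6
    tree(n=1) -> return 6  (same call as traced above)
  -> return 14
  tree(n=2) -> return 14  (same call as traced above)
-> return 30

Final answer: 30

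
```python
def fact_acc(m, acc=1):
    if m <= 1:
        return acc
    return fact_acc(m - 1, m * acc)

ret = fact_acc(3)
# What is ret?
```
Call trace:
fact_acc(m=3, acc=1)
  fact_acc(m=2, acc=3)
    fact_acc(m=1, acc=6)
    -> return 6
  -> return 6
-> return 6

Final answer: 6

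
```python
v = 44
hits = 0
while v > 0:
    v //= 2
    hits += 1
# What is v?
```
Trace:
  v=44
  v=44, hits=0
  v=22, hits=1
  v=11, hits=2
  v=5, hits=3
  v=2, hits=4
  v=1, hits=5
  v=0, hits=6

Final answer: 0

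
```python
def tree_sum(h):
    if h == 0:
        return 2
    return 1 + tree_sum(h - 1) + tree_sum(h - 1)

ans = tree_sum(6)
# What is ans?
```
Call trace (a repeated sub-call is expanded the first time; later identical calls just restate its return value):
tree_sum(h=6)
  tree_sum(h=5)
    tree_sum(h=4)
      tree_sum(h=3)
        tree_sum(h=2)
          tree_sum(h=1)
            tree_sum(h=0)
            -> return 2
            tree_sum(h=0)
            -> return 2
          -> return 5
          tree_sum(h=1) -> return 5  (same call as traced above)
        -> return 11
        tree_sum(h=2) -> return 11  (same call as traced above)
      -> return 23
      tree_sum(h=3) -> return 23  (same call as traced above)
    -> return 47
    tree_sum(h=4) -> return 47  (same call as traced above)
  -> return 95
  tree_sum(h=5) -> return 95  (same call as traced above)
-> return 191

Final answer: 191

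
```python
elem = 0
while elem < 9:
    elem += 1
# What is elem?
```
Trace:
  elem=0
  elem=1
  elem=2
  elem=3
  elem=4
  elem=5
  elem=6
  elem=7
  elem=8
  elem=9

Final answer: 9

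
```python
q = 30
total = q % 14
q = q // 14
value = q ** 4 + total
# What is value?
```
Trace:
  q=30
  q=30, total=2
  q=2, total=2
  q=2, total=2, value=18

Final answer: 18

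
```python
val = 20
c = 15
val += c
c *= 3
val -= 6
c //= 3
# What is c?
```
Trace:
  val=20
  val=20, c=15
  val=35, c=15
  val=35, c=45
  val=29, c=45
  val=29, c=15

Final answer: 15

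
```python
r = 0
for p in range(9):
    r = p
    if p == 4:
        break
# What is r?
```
Trace:
  r=0
  r=0, p=0
  r=1, p=1
  r=2, p=2
  r=3, p=3
  r=4, p=4

Final answer: 4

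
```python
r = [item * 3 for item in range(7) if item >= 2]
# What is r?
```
Trace:
  item=0
  item=1
  item=2
  item=3
  item=4
  item=5
  item=6
  r=[6, 9, 12, 15, 18]

Final answer: [6, 9, 12, 15, 18]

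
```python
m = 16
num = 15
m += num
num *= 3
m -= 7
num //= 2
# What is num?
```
Trace:
  m=16
  m=16, num=15
  m=31, num=15
  m=31, num=45
  m=24, num=45
  m=24, num=22

Final answer: 22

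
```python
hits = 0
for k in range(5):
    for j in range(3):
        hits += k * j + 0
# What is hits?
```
Trace:
  hits=0
  hits=0, k=0, j=0
  hits=0, k=0, j=1
  hits=0, k=0, j=2
  hits=0, k=1, j=0
  hits=1, k=1, j=1
  hits=3, k=1, j=2
  hits=3, k=2, j=0
  hits=5, k=2, j=1
  hits=9, k=2, j=2
  hits=9, k=3, j=0
  hits=12, k=3, j=1
  hits=18, k=3, j=2
  hits=18, k=4, j=0
  hits=22, k=4, j=1
  hits=30, k=4, j=2

Final answer: 30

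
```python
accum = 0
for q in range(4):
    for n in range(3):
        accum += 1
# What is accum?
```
Trace:
  accum=0
  accum=1, q=0, n=0
  accum=2, q=0, n=1
  accum=3, q=0, n=2
  accum=4, q=1, n=0
  accum=5, q=1, n=1
  accum=6, q=1, n=2
  accum=7, q=2, n=0
  accum=8, q=2, n=1
  accum=9, q=2, n=2
  accum=10, q=3, n=0
  accum=11, q=3, n=1
  accum=12, q=3, n=2

Final answer: 12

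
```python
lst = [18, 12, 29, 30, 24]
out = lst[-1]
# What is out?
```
Trace:
  lst=[18, 12, 29, 30, 24]
  lst=[18, 12, 29, 30, 24], out=24

Final answer: 24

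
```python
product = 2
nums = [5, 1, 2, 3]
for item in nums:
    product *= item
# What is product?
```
Trace:
  product=2
  product=10, item=5
  product=10, item=1
  product=20, item=2
  product=60, item=3

Final answer: 60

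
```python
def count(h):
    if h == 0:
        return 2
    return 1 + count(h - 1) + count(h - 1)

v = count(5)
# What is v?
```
Call trace (a repeated sub-call is expanded the first time; later identical calls just restate its return value):
count(h=5)
  count(h=4)
    count(h=3)
      count(h=2)
        count(h=1)
          count(h=0)
          -> return 2
          count(h=0)
          -> return 2
        -> return 5
        count(h=1) -> return 5  (same call as traced above)
      -> return 11
      count(h=2) -> return 11  (same call as traced above)
    -> return 23
    count(h=3) -> return 23  (same call as traced above)
  -> return 47
  count(h=4) -> return 47  (same call as traced above)
-> return 95

Final answer: 95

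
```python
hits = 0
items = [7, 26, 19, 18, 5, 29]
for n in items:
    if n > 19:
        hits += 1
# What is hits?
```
Trace:
  hits=0
  hits=0, n=7
  hits=1, n=26
  hits=1, n=19
  hits=1, n=18
  hits=1, n=5
  hits=2, n=29

Final answer: 2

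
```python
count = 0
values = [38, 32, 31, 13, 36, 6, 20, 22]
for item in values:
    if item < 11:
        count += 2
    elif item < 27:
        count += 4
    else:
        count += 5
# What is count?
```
Trace:
  count=0
  count=5, item=38
  count=10, item=32
  count=15, item=31
  count=19, item=13
  count=24, item=36
  count=26, item=6
  count=30, item=20
  count=34, item=22

Final answer: 34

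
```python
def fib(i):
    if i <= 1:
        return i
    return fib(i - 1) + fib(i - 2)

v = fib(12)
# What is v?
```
Call trace (a repeated sub-call is expanded the first time; later identical calls just restate its return value):
fib(i=12)
  fib(i=11)
    fib(i=10)
      fib(i=9)
        fib(i=8)
          fib(i=7)
            fib(i=6)
              fib(i=5)
                fib(i=4)
                  fib(i=3)
                    fib(i=2)
                      fib(i=1)
                      -> return 1
                      fib(i=0)
                      -> return 0
                    -> return 1
                    fib(i=1)
                    -> return 1
                  -> return 2
                  fib(i=2) -> return 1  (same call as traced above)
                -> return 3
                fib(i=3) -> return 2  (same call as traced above)
              -> return 5
              fib(i=4) -> return 3  (same call as traced above)
            -> return 8
            fib(i=5) -> return 5  (same call as traced above)
          -> return 13
          fib(i=6) -> return 8  (same call as traced above)
        -> return 21
        fib(i=7) -> return 13  (same call as traced above)
      -> return 34
      fib(i=8) -> return 21  (same call as traced above)
    -> return 55
    fib(i=9) -> return 34  (same call as traced above)
  -> return 89
  fib(i=10) -> return 55  (same call as traced above)
-> return 144

Final answer: 144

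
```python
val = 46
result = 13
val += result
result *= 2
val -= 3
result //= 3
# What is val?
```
Trace:
  val=46
  val=46, result=13
  val=59, result=13
  val=59, result=26
  val=56, result=26
  val=56, result=8

Final answer: 56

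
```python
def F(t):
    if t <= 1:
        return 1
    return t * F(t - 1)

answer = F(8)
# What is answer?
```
Call trace:
F(t=8)
  F(t=7)
    F(t=6)
      F(t=5)
        F(t=4)
          F(t=3)
            F(t=2)
              F(t=1)
              -> return 1
            -> return 2
          -> return 6
        -> return 24
      -> return 120
    -> return 720
  -> return 5040
-> return 40320

Final answer: 40320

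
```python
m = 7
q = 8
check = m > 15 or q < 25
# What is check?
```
Trace:
  m=7
  m=7, q=8
  m=7, q=8, check=True

Final answer: True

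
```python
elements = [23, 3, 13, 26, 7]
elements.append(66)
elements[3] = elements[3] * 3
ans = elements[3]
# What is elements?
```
Trace:
  elements=[23, 3, 13, 26, 7]
  elements=[23, 3, 13, 26, 7, 66]
  elements=[23, 3, 13, 78, 7, 66]
  elements=[23, 3, 13, 78, 7, 66], ans=78

Final answer: [23, 3, 13, 78, 7, 66]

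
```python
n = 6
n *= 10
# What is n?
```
Trace:
  n=6
  n=60

Final answer: 60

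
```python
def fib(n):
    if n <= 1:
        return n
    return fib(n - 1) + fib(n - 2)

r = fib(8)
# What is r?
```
Call trace (a repeated sub-call is expanded the first time; later identical calls just restate its return value):
fib(n=8)
  fib(n=7)
    fib(n=6)
      fib(n=5)
        fib(n=4)
          fib(n=3)
            fib(n=2)
              fib(n=1)
              -> return 1
              fib(n=0)
              -> return 0
            -> return 1
            fib(n=1)
            -> return 1
          -> return 2
          fib(n=2) -> return 1  (same call as traced above)
        -> return 3
        fib(n=3) -> return 2  (same call as traced above)
      -> return 5
      fib(n=4) -> return 3  (same call as traced above)
    -> return 8
    fib(n=5) -> return 5  (same call as traced above)
  -> return 13
  fib(n=6) -> return 8  (same call as traced above)
-> return 21

Final answer: 21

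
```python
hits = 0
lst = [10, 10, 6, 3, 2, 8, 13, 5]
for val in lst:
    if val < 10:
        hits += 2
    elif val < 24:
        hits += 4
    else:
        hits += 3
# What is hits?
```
Trace:
  hits=0
  hits=4, val=10
  hits=8, val=10
  hits=10, val=6
  hits=12, val=3
  hits=14, val=2
  hits=16, val=8
  hits=20, val=13
  hits=22, val=5

Final answer: 22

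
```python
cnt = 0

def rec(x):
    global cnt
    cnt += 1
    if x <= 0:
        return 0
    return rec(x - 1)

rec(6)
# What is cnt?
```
Call trace:
rec(x=6)
  rec(x=5)
    rec(x=4)
      rec(x=3)
        rec(x=2)
          rec(x=1)
            rec(x=0)
            -> return 0
          -> return 0
        -> return 0
      -> return 0
    -> return 0
  -> return 0
-> return 0

cnt is incremented once per call. rec is entered once for each x = 6, 5, 4, 3, 2, 1, 0 (the x <= 0 call returns without recursing), i.e. 6 + 1 calls.
cnt = 7

Final answer: 7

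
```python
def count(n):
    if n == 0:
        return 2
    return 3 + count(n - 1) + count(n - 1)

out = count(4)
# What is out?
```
Call trace (a repeated sub-call is expanded the first time; later identical calls just restate its return value):
count(n=4)
  count(n=3)
    count(n=2)
      count(n=1)
        count(n=0)
        -> return 2
        count(n=0)
        -> return 2
      -> return 7
      count(n=1) -> return 7  (same call as traced above)
    -> return 17
    count(n=2) -> return 17  (same call as traced above)
  -> return 37
  count(n=3) -> return 37  (same call as traced above)
-> return 77

Final answer: 77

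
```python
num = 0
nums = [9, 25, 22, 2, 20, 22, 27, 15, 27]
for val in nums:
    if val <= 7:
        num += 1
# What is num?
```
Trace:
  num=0
  num=0, val=9
  num=0, val=25
  num=0, val=22
  num=1, val=2
  num=1, val=20
  num=1, val=22
  num=1, val=27
  num=1, val=15
  num=1, val=27

Final answer: 1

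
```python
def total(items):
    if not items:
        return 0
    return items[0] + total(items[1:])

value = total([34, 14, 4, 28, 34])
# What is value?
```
Call trace:
total(items=[34, 14, 4, 28, 34])
  total(items=[14, 4, 28, 34])
    total(items=[4, 28, 34])
      total(items=[28, 34])
        total(items=[34])
          total(items=[])
          -> return 0
        -> return 34
      -> return 62
    -> return 66
  -> return 80
-> return 114

Final answer: 114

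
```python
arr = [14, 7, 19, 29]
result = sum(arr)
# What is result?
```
Trace:
  arr=[14, 7, 19, 29]
  arr=[14, 7, 19, 29], result=69

Final answer: 69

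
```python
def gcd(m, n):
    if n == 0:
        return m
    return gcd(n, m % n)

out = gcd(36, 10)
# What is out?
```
Call trace:
gcd(m=36, n=10)
  gcd(m=10, n=6)
    gcd(m=6, n=4)
      gcd(m=4, n=2)
        gcd(m=2, n=0)
        -> return 2
      -> return 2
    -> return 2
  -> return 2
-> return 2

Final answer: 2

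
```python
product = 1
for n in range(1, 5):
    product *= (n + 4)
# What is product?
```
Trace:
  product=1
  product=5, n=1
  product=30, n=2
  product=210, n=3
  product=1680, n=4

Final answer: 1680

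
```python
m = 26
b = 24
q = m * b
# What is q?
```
Trace:
  m=26
  m=26, b=24
  m=26, b=24, q=624

Final answer: 624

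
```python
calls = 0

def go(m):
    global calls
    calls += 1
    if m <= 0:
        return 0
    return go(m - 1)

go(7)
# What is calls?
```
Call trace:
go(m=7)
  go(m=6)
    go(m=5)
      go(m=4)
        go(m=3)
          go(m=2)
            go(m=1)
              go(m=0)
              -> return 0
            -> return 0
          -> return 0
        -> return 0
      -> return 0
    -> return 0
  -> return 0
-> return 0

calls is incremented once per call. go is entered once for each m = 7, 6, 5, 4, 3, 2, 1, 0 (the m <= 0 call returns without recursing), i.e. 7 + 1 calls.
calls = 8

Final answer: 8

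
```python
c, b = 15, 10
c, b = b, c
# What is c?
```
Trace:
  c=15, b=10
  c=10, b=15

Final answer: 10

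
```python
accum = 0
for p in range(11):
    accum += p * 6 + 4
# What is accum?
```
Trace:
  accum=0
  accum=4, p=0
  accum=14, p=1
  accum=30, p=2
  accum=52, p=3
  accum=80, p=4
  accum=114, p=5
  accum=154, p=6
  accum=200, p=7
  accum=252, p=8
  accum=310, p=9
  accum=374, p=10

Final answer: 374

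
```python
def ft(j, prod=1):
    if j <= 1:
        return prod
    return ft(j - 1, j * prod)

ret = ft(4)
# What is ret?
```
Call trace:
ft(j=4, prod=1)
  ft(j=3, prod=4)
    ft(j=2, prod=12)
      ft(j=1, prod=24)
      -> return 24
    -> return 24
  -> return 24
-> return 24

Final answer: 24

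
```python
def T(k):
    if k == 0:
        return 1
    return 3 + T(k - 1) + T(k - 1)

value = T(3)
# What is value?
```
Call trace (a repeated sub-call is expanded the first time; later identical calls just restate its return value):
T(k=3)
  T(k=2)
    T(k=1)
      T(k=0)
      -> return 1
      T(k=0)
      -> return 1
    -> return 5
    T(k=1) -> return 5  (same call as traced above)
  -> return 13
  T(k=2) -> return 13  (same call as traced above)
-> return 29

Final answer: 29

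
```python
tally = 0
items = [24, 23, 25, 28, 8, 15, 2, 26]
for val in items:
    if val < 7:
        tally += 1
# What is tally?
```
Trace:
  tally=0
  tally=0, val=24
  tally=0, val=23
  tally=0, val=25
  tally=0, val=28
  tally=0, val=8
  tally=0, val=15
  tally=1, val=2
  tally=1, val=26

Final answer: 1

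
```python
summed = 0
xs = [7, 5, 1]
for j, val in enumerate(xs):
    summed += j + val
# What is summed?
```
Trace:
  summed=0
  summed=7, j=0, val=7
  summed=13, j=1, val=5
  summed=16, j=2, val=1

Final answer: 16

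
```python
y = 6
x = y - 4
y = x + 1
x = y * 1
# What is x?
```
Trace:
  y=6
  y=6, x=2
  y=3, x=2
  y=3, x=3

Final answer: 3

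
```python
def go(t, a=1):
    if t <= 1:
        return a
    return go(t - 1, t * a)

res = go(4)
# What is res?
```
Call trace:
go(t=4, a=1)
  go(t=3, a=4)
    go(t=2, a=12)
      go(t=1, a=24)
      -> return 24
    -> return 24
  -> return 24
-> return 24

Final answer: 24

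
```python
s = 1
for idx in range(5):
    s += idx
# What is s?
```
Trace:
  s=1
  s=1, idx=0
  s=2, idx=1
  s=4, idx=2
  s=7, idx=3
  s=11, idx=4

Final answer: 11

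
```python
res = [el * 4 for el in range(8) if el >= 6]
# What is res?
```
Trace:
  el=0
  el=1
  el=2
  el=3
  el=4
  el=5
  el=6
  el=7
  res=[24, 28]

Final answer: [24, 28]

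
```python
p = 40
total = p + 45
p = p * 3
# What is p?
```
Trace:
  p=40
  p=40, total=85
  p=120, total=85

Final answer: 120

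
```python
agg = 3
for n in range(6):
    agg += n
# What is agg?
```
Trace:
  agg=3
  agg=3, n=0
  agg=4, n=1
  agg=6, n=2
  agg=9, n=3
  agg=13, n=4
  agg=18, n=5

Final answer: 18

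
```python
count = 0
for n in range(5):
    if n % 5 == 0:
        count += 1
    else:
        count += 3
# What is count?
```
Trace:
  count=0
  count=1, n=0
  count=4, n=1
  count=7, n=2
  count=10, n=3
  count=13, n=4

Final answer: 13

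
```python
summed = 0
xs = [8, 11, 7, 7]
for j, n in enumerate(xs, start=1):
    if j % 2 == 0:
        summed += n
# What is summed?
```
Trace:
  summed=0
  summed=0, j=1, n=8
  summed=11, j=2, n=11
  summed=11, j=3, n=7
  summed=18, j=4, n=7

Final answer: 18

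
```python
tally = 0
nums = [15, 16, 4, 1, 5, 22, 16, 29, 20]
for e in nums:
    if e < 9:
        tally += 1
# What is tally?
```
Trace:
  tally=0
  tally=0, e=15
  tally=0, e=16
  tally=1, e=4
  tally=2, e=1
  tally=3, e=5
  tally=3, e=22
  tally=3, e=16
  tally=3, e=29
  tally=3, e=20

Final answer: 3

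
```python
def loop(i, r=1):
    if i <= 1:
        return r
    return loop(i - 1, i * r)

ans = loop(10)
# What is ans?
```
Call trace:
loop(i=10, r=1)
  loop(i=9, r=10)
    loop(i=8, r=90)
      loop(i=7, r=720)
        loop(i=6, r=5040)
          loop(i=5, r=30240)
            loop(i=4, r=151200)
              loop(i=3, r=604800)
                loop(i=2, r=1814400)
                  loop(i=1, r=3628800)
                  -> return 3628800
                -> return 3628800
              -> return 3628800
            -> return 3628800
          -> return 3628800
        -> return 3628800
      -> return 3628800
    -> return 3628800
  -> return 3628800
-> return 3628800

Final answer: 3628800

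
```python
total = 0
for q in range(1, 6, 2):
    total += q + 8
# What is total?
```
Trace:
  total=0
  total=9, q=1
  total=20, q=3
  total=33, q=5

Final answer: 33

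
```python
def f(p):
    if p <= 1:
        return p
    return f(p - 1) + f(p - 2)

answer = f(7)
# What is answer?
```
Call trace (a repeated sub-call is expanded the first time; later identical calls just restate its return value):
f(p=7)
  f(p=6)
    f(p=5)
      f(p=4)
        f(p=3)
          f(p=2)
            f(p=1)
            -> return 1
            f(p=0)
            -> return 0
          -> return 1
          f(p=1)
          -> return 1
        -> return 2
        f(p=2) -> return 1  (same call as traced above)
      -> return 3
      f(p=3) -> return 2  (same call as traced above)
    -> return 5
    f(p=4) -> return 3  (same call as traced above)
  -> return 8
  f(p=5) -> return 5  (same call as traced above)
-> return 13

Final answer: 13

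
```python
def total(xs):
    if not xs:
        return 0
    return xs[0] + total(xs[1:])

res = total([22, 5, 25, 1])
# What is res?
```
Call trace:
total(xs=[22, 5, 25, 1])
  total(xs=[5, 25, 1])
    total(xs=[25, 1])
      total(xs=[1])
        total(xs=[])
        -> return 0
      -> return 1
    -> return 26
  -> return 31
-> return 53

Final answer: 53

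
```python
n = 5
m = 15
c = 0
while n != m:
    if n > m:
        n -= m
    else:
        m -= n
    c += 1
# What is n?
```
Trace:
  n=5
  n=5, m=15
  n=5, m=15, c=0
  n=5, m=10, c=1
  n=5, m=5, c=2

Final answer: 5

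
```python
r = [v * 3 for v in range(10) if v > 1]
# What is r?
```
Trace:
  v=0
  v=1
  v=2
  v=3
  v=4
  v=5
  v=6
  v=7
  v=8
  v=9
  r=[6, 9, 12, 15, 18, 21, 24, 27]

Final answer: [6, 9, 12, 15, 18, 21, 24, 27]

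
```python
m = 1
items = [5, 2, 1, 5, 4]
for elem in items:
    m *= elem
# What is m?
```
Trace:
  m=1
  m=5, elem=5
  m=10, elem=2
  m=10, elem=1
  m=50, elem=5
  m=200, elem=4

Final answer: 200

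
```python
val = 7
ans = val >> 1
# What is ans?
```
Trace:
  val=7
  val=7, ans=3

Final answer: 3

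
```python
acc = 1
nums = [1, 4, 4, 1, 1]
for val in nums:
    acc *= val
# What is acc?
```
Trace:
  acc=1
  acc=1, val=1
  acc=4, val=4
  acc=16, val=4
  acc=16, val=1
  acc=16, val=1

Final answer: 16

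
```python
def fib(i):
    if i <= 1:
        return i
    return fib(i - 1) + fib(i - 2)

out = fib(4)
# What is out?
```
Call trace (a repeated sub-call is expanded the first time; later identical calls just restate its return value):
fib(i=4)
  fib(i=3)
    fib(i=2)
      fib(i=1)
      -> return 1
      fib(i=0)
      -> return 0
    -> return 1
    fib(i=1)
    -> return 1
  -> return 2
  fib(i=2) -> return 1  (same call as traced above)
-> return 3

Final answer: 3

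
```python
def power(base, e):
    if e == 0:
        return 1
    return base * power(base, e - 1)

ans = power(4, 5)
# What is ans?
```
Call trace:
power(base=4, e=5)
  power(base=4, e=4)
    power(base=4, e=3)
      power(base=4, e=2)
        power(base=4, e=1)
          power(base=4, e=0)
          -> return 1
        -> return 4
      -> return 16
    -> return 64
  -> return 256
-> return 1024

Final answer: 1024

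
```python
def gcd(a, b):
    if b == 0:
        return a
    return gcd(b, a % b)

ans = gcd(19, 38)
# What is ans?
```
Call trace:
gcd(a=19, b=38)
  gcd(a=38, b=19)
    gcd(a=19, b=0)
    -> return 19
  -> return 19
-> return 19

Final answer: 19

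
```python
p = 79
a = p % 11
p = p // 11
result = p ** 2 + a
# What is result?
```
Trace:
  p=79
  p=79, a=2
  p=7, a=2
  p=7, a=2, result=51

Final answer: 51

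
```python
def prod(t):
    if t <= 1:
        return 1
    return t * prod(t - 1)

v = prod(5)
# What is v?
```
Call trace:
prod(t=5)
  prod(t=4)
    prod(t=3)
      prod(t=2)
        prod(t=1)
        -> return 1
      -> return 2
    -> return 6
  -> return 24
-> return 120

Final answer: 120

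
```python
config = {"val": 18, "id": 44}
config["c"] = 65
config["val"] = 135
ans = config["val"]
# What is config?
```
Trace:
  config={'val': 18, 'id': 44}
  config={'val': 18, 'id': 44, 'c': 65}
  config={'val': 135, 'id': 44, 'c': 65}
  config={'val': 135, 'id': 44, 'c': 65}, ans=135

Final answer: {'val': 135, 'id': 44, 'c': 65}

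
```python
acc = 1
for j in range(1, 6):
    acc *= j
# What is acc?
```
Trace:
  acc=1
  acc=1, j=1
  acc=2, j=2
  acc=6, j=3
  acc=24, j=4
  acc=120, j=5

Final answer: 120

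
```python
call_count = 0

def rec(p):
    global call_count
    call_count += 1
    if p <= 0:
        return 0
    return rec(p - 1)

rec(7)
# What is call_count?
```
Call trace:
rec(p=7)
  rec(p=6)
    rec(p=5)
      rec(p=4)
        rec(p=3)
          rec(p=2)
            rec(p=1)
              rec(p=0)
              -> return 0
            -> return 0
          -> return 0
        -> return 0
      -> return 0
    -> return 0
  -> return 0
-> return 0

call_count is incremented once per call. rec is entered once for each p = 7, 6, 5, 4, 3, 2, 1, 0 (the p <= 0 call returns without recursing), i.e. 7 + 1 calls.
call_count = 8

Final answer: 8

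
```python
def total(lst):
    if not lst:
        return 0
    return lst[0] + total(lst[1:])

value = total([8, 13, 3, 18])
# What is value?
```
Call trace:
total(lst=[8, 13, 3, 18])
  total(lst=[13, 3, 18])
    total(lst=[3, 18])
      total(lst=[18])
        total(lst=[])
        -> return 0
      -> return 18
    -> return 21
  -> return 34
-> return 42

Final answer: 42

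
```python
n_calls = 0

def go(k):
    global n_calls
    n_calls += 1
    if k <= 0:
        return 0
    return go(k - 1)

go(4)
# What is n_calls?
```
Call trace:
go(k=4)
  go(k=3)
    go(k=2)
      go(k=1)
        go(k=0)
        -> return 0
      -> return 0
    -> return 0
  -> return 0
-> return 0

n_calls is incremented once per call. go is entered once for each k = 4, 3, 2, 1, 0 (the k <= 0 call returns without recursing), i.e. 4 + 1 calls.
n_calls = 5

Final answer: 5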